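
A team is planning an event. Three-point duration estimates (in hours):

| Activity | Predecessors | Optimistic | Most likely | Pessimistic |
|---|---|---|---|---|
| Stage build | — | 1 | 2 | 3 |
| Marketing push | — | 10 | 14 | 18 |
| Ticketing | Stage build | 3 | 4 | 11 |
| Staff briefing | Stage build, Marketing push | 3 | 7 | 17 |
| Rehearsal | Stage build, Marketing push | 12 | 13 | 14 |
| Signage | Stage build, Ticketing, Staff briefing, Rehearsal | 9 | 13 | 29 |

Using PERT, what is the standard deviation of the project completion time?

3.61 hours

te_Stage build = (1 + 4·2 + 3)/6 = 12/6 = 2; σ²_Stage build = ((3−1)/6)² = 0.111
te_Marketing push = (10 + 4·14 + 18)/6 = 84/6 = 14; σ²_Marketing push = ((18−10)/6)² = 1.778
te_Ticketing = (3 + 4·4 + 11)/6 = 30/6 = 5; σ²_Ticketing = ((11−3)/6)² = 1.778
te_Staff briefing = (3 + 4·7 + 17)/6 = 48/6 = 8; σ²_Staff briefing = ((17−3)/6)² = 5.444
te_Rehearsal = (12 + 4·13 + 14)/6 = 78/6 = 13; σ²_Rehearsal = ((14−12)/6)² = 0.111
te_Signage = (9 + 4·13 + 29)/6 = 90/6 = 15; σ²_Signage = ((29−9)/6)² = 11.111

Forward pass:
ES_Stage build = 0; EF_Stage build = 2
ES_Marketing push = 0; EF_Marketing push = 14
ES_Ticketing = 2; EF_Ticketing = 2+5 = 7
ES_Staff briefing = max(EF_Stage build=2, EF_Marketing push=14) = 14; EF_Staff briefing = 14+8 = 22
ES_Rehearsal = max(EF_Stage build=2, EF_Marketing push=14) = 14; EF_Rehearsal = 14+13 = 27
ES_Signage = max(EF_Stage build=2, EF_Ticketing=7, EF_Staff briefing=22, EF_Rehearsal=27) = 27; EF_Signage = 27+15 = 42
Expected project duration μ = 42 hours. Critical path: Marketing push → Rehearsal → Signage.

Variance along critical path = 1.778 + 0.111 + 11.111 = 13.000
σ = √13.000 = 3.606 hours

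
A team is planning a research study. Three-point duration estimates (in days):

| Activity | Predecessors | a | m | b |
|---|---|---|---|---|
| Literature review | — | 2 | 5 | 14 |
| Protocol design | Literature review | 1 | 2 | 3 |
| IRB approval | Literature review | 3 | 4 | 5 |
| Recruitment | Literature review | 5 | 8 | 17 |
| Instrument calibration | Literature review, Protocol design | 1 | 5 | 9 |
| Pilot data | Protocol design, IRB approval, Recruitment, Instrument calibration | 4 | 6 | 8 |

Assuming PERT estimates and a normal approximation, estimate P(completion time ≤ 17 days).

0.084

te_Literature review = (2 + 4·5 + 14)/6 = 36/6 = 6; σ²_Literature review = ((14−2)/6)² = 4.000
te_Protocol design = (1 + 4·2 + 3)/6 = 12/6 = 2; σ²_Protocol design = ((3−1)/6)² = 0.111
te_IRB approval = (3 + 4·4 + 5)/6 = 24/6 = 4; σ²_IRB approval = ((5−3)/6)² = 0.111
te_Recruitment = (5 + 4·8 + 17)/6 = 54/6 = 9; σ²_Recruitment = ((17−5)/6)² = 4.000
te_Instrument calibration = (1 + 4·5 + 9)/6 = 30/6 = 5; σ²_Instrument calibration = ((9−1)/6)² = 1.778
te_Pilot data = (4 + 4·6 + 8)/6 = 36/6 = 6; σ²_Pilot data = ((8−4)/6)² = 0.444

Forward pass:
ES_Literature review = 0; EF_Literature review = 6
ES_Protocol design = 6; EF_Protocol design = 6+2 = 8
ES_IRB approval = 6; EF_IRB approval = 6+4 = 10
ES_Recruitment = 6; EF_Recruitment = 6+9 = 15
ES_Instrument calibration = max(EF_Literature review=6, EF_Protocol design=8) = 8; EF_Instrument calibration = 8+5 = 13
ES_Pilot data = max(EF_Protocol design=8, EF_IRB approval=10, EF_Recruitment=15, EF_Instrument calibration=13) = 15; EF_Pilot data = 15+6 = 21
Expected project duration μ = 21 days. Critical path: Literature review → Recruitment → Pilot data.

Variance along critical path = 4.000 + 4.000 + 0.444 = 8.444; σ = √8.444 = 2.906 days.
Z = (17 − 21) / 2.906 = -1.376
P(T ≤ 17) = Φ(-1.376) ≈ 0.084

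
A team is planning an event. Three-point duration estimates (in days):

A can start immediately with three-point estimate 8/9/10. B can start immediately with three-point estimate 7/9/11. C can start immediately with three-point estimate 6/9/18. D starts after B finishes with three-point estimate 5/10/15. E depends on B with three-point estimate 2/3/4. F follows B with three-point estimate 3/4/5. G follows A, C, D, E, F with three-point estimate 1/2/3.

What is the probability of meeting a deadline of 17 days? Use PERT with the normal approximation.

te_A = (8 + 4·9 + 10)/6 = 54/6 = 9; σ²_A = ((10−8)/6)² = 0.111
te_B = (7 + 4·9 + 11)/6 = 54/6 = 9; σ²_B = ((11−7)/6)² = 0.444
te_C = (6 + 4·9 + 18)/6 = 60/6 = 10; σ²_C = ((18−6)/6)² = 4.000
te_D = (5 + 4·10 + 15)/6 = 60/6 = 10; σ²_D = ((15−5)/6)² = 2.778
te_E = (2 + 4·3 + 4)/6 = 18/6 = 3; σ²_E = ((4−2)/6)² = 0.111
te_F = (3 + 4·4 + 5)/6 = 24/6 = 4; σ²_F = ((5−3)/6)² = 0.111
te_G = (1 + 4·2 + 3)/6 = 12/6 = 2; σ²_G = ((3−1)/6)² = 0.111

Forward pass:
ES_A = 0; EF_A = 9
ES_B = 0; EF_B = 9
ES_C = 0; EF_C = 10
ES_D = 9; EF_D = 9+10 = 19
ES_E = 9; EF_E = 9+3 = 12
ES_F = 9; EF_F = 9+4 = 13
ES_G = max(EF_A=9, EF_C=10, EF_D=19, EF_E=12, EF_F=13) = 19; EF_G = 19+2 = 21
Expected project duration μ = 21 days. Critical path: B → D → G.

Variance along critical path = 0.444 + 2.778 + 0.111 = 3.333; σ = √3.333 = 1.826 days.
Z = (17 − 21) / 1.826 = -2.191
P(T ≤ 17) = Φ(-2.191) ≈ 0.014

0.014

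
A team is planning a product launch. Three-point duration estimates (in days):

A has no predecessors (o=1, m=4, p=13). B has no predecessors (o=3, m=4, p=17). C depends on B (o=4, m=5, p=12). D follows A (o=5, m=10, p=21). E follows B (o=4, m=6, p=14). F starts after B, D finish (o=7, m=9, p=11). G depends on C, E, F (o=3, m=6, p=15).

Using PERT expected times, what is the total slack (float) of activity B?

te_A = (1 + 4·4 + 13)/6 = 30/6 = 5
te_B = (3 + 4·4 + 17)/6 = 36/6 = 6
te_C = (4 + 4·5 + 12)/6 = 36/6 = 6
te_D = (5 + 4·10 + 21)/6 = 66/6 = 11
te_E = (4 + 4·6 + 14)/6 = 42/6 = 7
te_F = (7 + 4·9 + 11)/6 = 54/6 = 9
te_G = (3 + 4·6 + 15)/6 = 42/6 = 7

Forward pass:
ES_A = 0; EF_A = 5
ES_B = 0; EF_B = 6
ES_C = 6; EF_C = 6+6 = 12
ES_D = 5; EF_D = 5+11 = 16
ES_E = 6; EF_E = 6+7 = 13
ES_F = max(EF_B=6, EF_D=16) = 16; EF_F = 16+9 = 25
ES_G = max(EF_C=12, EF_E=13, EF_F=25) = 25; EF_G = 25+7 = 32
Expected project duration μ = 32 days. Critical path: A → D → F → G.

Backward pass:
LF_G = 32; LS_G = 32−7 = 25
LF_F = LS_G = 25; LS_F = 25−9 = 16
LF_E = LS_G = 25; LS_E = 25−7 = 18
LF_D = LS_F = 16; LS_D = 16−11 = 5
LF_C = LS_G = 25; LS_C = 25−6 = 19
LF_B = min(LS_C=19, LS_E=18, LS_F=16) = 16; LS_B = 16−6 = 10
LF_A = LS_D = 5; LS_A = 5−5 = 0
Slack_B = LS_B − ES_B = 10 − 0 = 10

10 days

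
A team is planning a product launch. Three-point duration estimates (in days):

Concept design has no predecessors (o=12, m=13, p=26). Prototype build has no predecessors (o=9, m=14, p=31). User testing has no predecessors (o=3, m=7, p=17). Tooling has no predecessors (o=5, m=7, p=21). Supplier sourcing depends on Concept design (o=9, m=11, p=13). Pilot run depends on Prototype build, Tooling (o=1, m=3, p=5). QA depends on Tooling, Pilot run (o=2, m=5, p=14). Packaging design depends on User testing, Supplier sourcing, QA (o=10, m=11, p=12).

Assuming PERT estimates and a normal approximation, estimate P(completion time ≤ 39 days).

te_Concept design = (12 + 4·13 + 26)/6 = 90/6 = 15; σ²_Concept design = ((26−12)/6)² = 5.444
te_Prototype build = (9 + 4·14 + 31)/6 = 96/6 = 16; σ²_Prototype build = ((31−9)/6)² = 13.444
te_User testing = (3 + 4·7 + 17)/6 = 48/6 = 8; σ²_User testing = ((17−3)/6)² = 5.444
te_Tooling = (5 + 4·7 + 21)/6 = 54/6 = 9; σ²_Tooling = ((21−5)/6)² = 7.111
te_Supplier sourcing = (9 + 4·11 + 13)/6 = 66/6 = 11; σ²_Supplier sourcing = ((13−9)/6)² = 0.444
te_Pilot run = (1 + 4·3 + 5)/6 = 18/6 = 3; σ²_Pilot run = ((5−1)/6)² = 0.444
te_QA = (2 + 4·5 + 14)/6 = 36/6 = 6; σ²_QA = ((14−2)/6)² = 4.000
te_Packaging design = (10 + 4·11 + 12)/6 = 66/6 = 11; σ²_Packaging design = ((12−10)/6)² = 0.111

Forward pass:
ES_Concept design = 0; EF_Concept design = 15
ES_Prototype build = 0; EF_Prototype build = 16
ES_User testing = 0; EF_User testing = 8
ES_Tooling = 0; EF_Tooling = 9
ES_Supplier sourcing = 15; EF_Supplier sourcing = 15+11 = 26
ES_Pilot run = max(EF_Prototype build=16, EF_Tooling=9) = 16; EF_Pilot run = 16+3 = 19
ES_QA = max(EF_Tooling=9, EF_Pilot run=19) = 19; EF_QA = 19+6 = 25
ES_Packaging design = max(EF_User testing=8, EF_Supplier sourcing=26, EF_QA=25) = 26; EF_Packaging design = 26+11 = 37
Expected project duration μ = 37 days. Critical path: Concept design → Supplier sourcing → Packaging design.

Variance along critical path = 5.444 + 0.444 + 0.111 = 6.000; σ = √6.000 = 2.449 days.
Z = (39 − 37) / 2.449 = 0.816
P(T ≤ 39) = Φ(0.816) ≈ 0.793

0.793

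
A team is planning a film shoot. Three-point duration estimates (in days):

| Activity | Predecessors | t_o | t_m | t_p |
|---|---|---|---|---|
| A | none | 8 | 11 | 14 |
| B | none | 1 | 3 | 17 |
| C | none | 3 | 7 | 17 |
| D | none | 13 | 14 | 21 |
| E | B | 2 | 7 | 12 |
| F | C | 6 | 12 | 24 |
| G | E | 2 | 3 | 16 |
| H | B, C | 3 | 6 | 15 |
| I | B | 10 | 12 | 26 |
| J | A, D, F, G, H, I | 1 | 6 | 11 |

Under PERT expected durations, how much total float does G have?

te_A = (8 + 4·11 + 14)/6 = 66/6 = 11
te_B = (1 + 4·3 + 17)/6 = 30/6 = 5
te_C = (3 + 4·7 + 17)/6 = 48/6 = 8
te_D = (13 + 4·14 + 21)/6 = 90/6 = 15
te_E = (2 + 4·7 + 12)/6 = 42/6 = 7
te_F = (6 + 4·12 + 24)/6 = 78/6 = 13
te_G = (2 + 4·3 + 16)/6 = 30/6 = 5
te_H = (3 + 4·6 + 15)/6 = 42/6 = 7
te_I = (10 + 4·12 + 26)/6 = 84/6 = 14
te_J = (1 + 4·6 + 11)/6 = 36/6 = 6

Forward pass:
ES_A = 0; EF_A = 11
ES_B = 0; EF_B = 5
ES_C = 0; EF_C = 8
ES_D = 0; EF_D = 15
ES_E = 5; EF_E = 5+7 = 12
ES_F = 8; EF_F = 8+13 = 21
ES_G = 12; EF_G = 12+5 = 17
ES_H = max(EF_B=5, EF_C=8) = 8; EF_H = 8+7 = 15
ES_I = 5; EF_I = 5+14 = 19
ES_J = max(EF_A=11, EF_D=15, EF_F=21, EF_G=17, EF_H=15, EF_I=19) = 21; EF_J = 21+6 = 27
Expected project duration μ = 27 days. Critical path: C → F → J.

Backward pass:
LF_J = 27; LS_J = 27−6 = 21
LF_I = LS_J = 21; LS_I = 21−14 = 7
LF_H = LS_J = 21; LS_H = 21−7 = 14
LF_G = LS_J = 21; LS_G = 21−5 = 16
LF_F = LS_J = 21; LS_F = 21−13 = 8
LF_E = LS_G = 16; LS_E = 16−7 = 9
LF_D = LS_J = 21; LS_D = 21−15 = 6
LF_C = min(LS_F=8, LS_H=14) = 8; LS_C = 8−8 = 0
LF_B = min(LS_E=9, LS_H=14, LS_I=7) = 7; LS_B = 7−5 = 2
LF_A = LS_J = 21; LS_A = 21−11 = 10
Slack_G = LS_G − ES_G = 16 − 12 = 4

4 days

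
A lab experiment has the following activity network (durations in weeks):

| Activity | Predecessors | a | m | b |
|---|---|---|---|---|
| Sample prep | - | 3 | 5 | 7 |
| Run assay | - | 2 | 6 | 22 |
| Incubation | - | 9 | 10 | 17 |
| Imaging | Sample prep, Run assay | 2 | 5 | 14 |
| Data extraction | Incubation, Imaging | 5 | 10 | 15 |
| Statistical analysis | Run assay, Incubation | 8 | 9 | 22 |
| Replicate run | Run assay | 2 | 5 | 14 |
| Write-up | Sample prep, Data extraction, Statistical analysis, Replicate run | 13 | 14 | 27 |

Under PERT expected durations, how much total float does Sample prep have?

te_Sample prep = (3 + 4·5 + 7)/6 = 30/6 = 5
te_Run assay = (2 + 4·6 + 22)/6 = 48/6 = 8
te_Incubation = (9 + 4·10 + 17)/6 = 66/6 = 11
te_Imaging = (2 + 4·5 + 14)/6 = 36/6 = 6
te_Data extraction = (5 + 4·10 + 15)/6 = 60/6 = 10
te_Statistical analysis = (8 + 4·9 + 22)/6 = 66/6 = 11
te_Replicate run = (2 + 4·5 + 14)/6 = 36/6 = 6
te_Write-up = (13 + 4·14 + 27)/6 = 96/6 = 16

Forward pass:
ES_Sample prep = 0; EF_Sample prep = 5
ES_Run assay = 0; EF_Run assay = 8
ES_Incubation = 0; EF_Incubation = 11
ES_Imaging = max(EF_Sample prep=5, EF_Run assay=8) = 8; EF_Imaging = 8+6 = 14
ES_Data extraction = max(EF_Incubation=11, EF_Imaging=14) = 14; EF_Data extraction = 14+10 = 24
ES_Statistical analysis = max(EF_Run assay=8, EF_Incubation=11) = 11; EF_Statistical analysis = 11+11 = 22
ES_Replicate run = 8; EF_Replicate run = 8+6 = 14
ES_Write-up = max(EF_Sample prep=5, EF_Data extraction=24, EF_Statistical analysis=22, EF_Replicate run=14) = 24; EF_Write-up = 24+16 = 40
Expected project duration μ = 40 weeks. Critical path: Run assay → Imaging → Data extraction → Write-up.

Backward pass:
LF_Write-up = 40; LS_Write-up = 40−16 = 24
LF_Replicate run = LS_Write-up = 24; LS_Replicate run = 24−6 = 18
LF_Statistical analysis = LS_Write-up = 24; LS_Statistical analysis = 24−11 = 13
LF_Data extraction = LS_Write-up = 24; LS_Data extraction = 24−10 = 14
LF_Imaging = LS_Data extraction = 14; LS_Imaging = 14−6 = 8
LF_Incubation = min(LS_Data extraction=14, LS_Statistical analysis=13) = 13; LS_Incubation = 13−11 = 2
LF_Run assay = min(LS_Imaging=8, LS_Statistical analysis=13, LS_Replicate run=18) = 8; LS_Run assay = 8−8 = 0
LF_Sample prep = min(LS_Imaging=8, LS_Write-up=24) = 8; LS_Sample prep = 8−5 = 3
Slack_Sample prep = LS_Sample prep − ES_Sample prep = 3 − 0 = 3

3 weeks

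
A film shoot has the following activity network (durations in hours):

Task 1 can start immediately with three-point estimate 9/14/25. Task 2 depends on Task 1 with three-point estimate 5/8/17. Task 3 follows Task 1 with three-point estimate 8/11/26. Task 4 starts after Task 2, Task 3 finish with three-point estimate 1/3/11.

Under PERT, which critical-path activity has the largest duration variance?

te_Task 1 = (9 + 4·14 + 25)/6 = 90/6 = 15; σ²_Task 1 = ((25−9)/6)² = 7.111
te_Task 2 = (5 + 4·8 + 17)/6 = 54/6 = 9; σ²_Task 2 = ((17−5)/6)² = 4.000
te_Task 3 = (8 + 4·11 + 26)/6 = 78/6 = 13; σ²_Task 3 = ((26−8)/6)² = 9.000
te_Task 4 = (1 + 4·3 + 11)/6 = 24/6 = 4; σ²_Task 4 = ((11−1)/6)² = 2.778

Forward pass:
ES_Task 1 = 0; EF_Task 1 = 15
ES_Task 2 = 15; EF_Task 2 = 15+9 = 24
ES_Task 3 = 15; EF_Task 3 = 15+13 = 28
ES_Task 4 = max(EF_Task 2=24, EF_Task 3=28) = 28; EF_Task 4 = 28+4 = 32
Expected project duration μ = 32 hours. Critical path: Task 1 → Task 3 → Task 4.

Variances on critical path: σ²_Task 1=7.111, σ²_Task 3=9.000, σ²_Task 4=2.778.
Largest is σ²_Task 3 = 9.000.

Task 3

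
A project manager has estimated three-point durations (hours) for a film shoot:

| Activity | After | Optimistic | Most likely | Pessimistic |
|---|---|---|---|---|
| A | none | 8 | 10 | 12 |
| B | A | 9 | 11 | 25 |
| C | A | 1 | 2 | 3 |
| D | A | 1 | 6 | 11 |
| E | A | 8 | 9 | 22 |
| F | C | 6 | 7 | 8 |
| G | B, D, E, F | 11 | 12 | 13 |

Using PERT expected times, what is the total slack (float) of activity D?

te_A = (8 + 4·10 + 12)/6 = 60/6 = 10
te_B = (9 + 4·11 + 25)/6 = 78/6 = 13
te_C = (1 + 4·2 + 3)/6 = 12/6 = 2
te_D = (1 + 4·6 + 11)/6 = 36/6 = 6
te_E = (8 + 4·9 + 22)/6 = 66/6 = 11
te_F = (6 + 4·7 + 8)/6 = 42/6 = 7
te_G = (11 + 4·12 + 13)/6 = 72/6 = 12

Forward pass:
ES_A = 0; EF_A = 10
ES_B = 10; EF_B = 10+13 = 23
ES_C = 10; EF_C = 10+2 = 12
ES_D = 10; EF_D = 10+6 = 16
ES_E = 10; EF_E = 10+11 = 21
ES_F = 12; EF_F = 12+7 = 19
ES_G = max(EF_B=23, EF_D=16, EF_E=21, EF_F=19) = 23; EF_G = 23+12 = 35
Expected project duration μ = 35 hours. Critical path: A → B → G.

Backward pass:
LF_G = 35; LS_G = 35−12 = 23
LF_F = LS_G = 23; LS_F = 23−7 = 16
LF_E = LS_G = 23; LS_E = 23−11 = 12
LF_D = LS_G = 23; LS_D = 23−6 = 17
LF_C = LS_F = 16; LS_C = 16−2 = 14
LF_B = LS_G = 23; LS_B = 23−13 = 10
LF_A = min(LS_B=10, LS_C=14, LS_D=17, LS_E=12) = 10; LS_A = 10−10 = 0
Slack_D = LS_D − ES_D = 17 − 10 = 7

7 hours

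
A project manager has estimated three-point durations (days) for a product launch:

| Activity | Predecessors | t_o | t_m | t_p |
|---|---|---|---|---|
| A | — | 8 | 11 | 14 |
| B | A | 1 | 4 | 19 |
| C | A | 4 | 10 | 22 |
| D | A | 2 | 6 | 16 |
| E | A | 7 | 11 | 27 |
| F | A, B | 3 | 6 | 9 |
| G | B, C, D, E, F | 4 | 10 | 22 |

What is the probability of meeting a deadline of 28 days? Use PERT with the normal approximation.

0.064

te_A = (8 + 4·11 + 14)/6 = 66/6 = 11; σ²_A = ((14−8)/6)² = 1.000
te_B = (1 + 4·4 + 19)/6 = 36/6 = 6; σ²_B = ((19−1)/6)² = 9.000
te_C = (4 + 4·10 + 22)/6 = 66/6 = 11; σ²_C = ((22−4)/6)² = 9.000
te_D = (2 + 4·6 + 16)/6 = 42/6 = 7; σ²_D = ((16−2)/6)² = 5.444
te_E = (7 + 4·11 + 27)/6 = 78/6 = 13; σ²_E = ((27−7)/6)² = 11.111
te_F = (3 + 4·6 + 9)/6 = 36/6 = 6; σ²_F = ((9−3)/6)² = 1.000
te_G = (4 + 4·10 + 22)/6 = 66/6 = 11; σ²_G = ((22−4)/6)² = 9.000

Forward pass:
ES_A = 0; EF_A = 11
ES_B = 11; EF_B = 11+6 = 17
ES_C = 11; EF_C = 11+11 = 22
ES_D = 11; EF_D = 11+7 = 18
ES_E = 11; EF_E = 11+13 = 24
ES_F = max(EF_A=11, EF_B=17) = 17; EF_F = 17+6 = 23
ES_G = max(EF_B=17, EF_C=22, EF_D=18, EF_E=24, EF_F=23) = 24; EF_G = 24+11 = 35
Expected project duration μ = 35 days. Critical path: A → E → G.

Variance along critical path = 1.000 + 11.111 + 9.000 = 21.111; σ = √21.111 = 4.595 days.
Z = (28 − 35) / 4.595 = -1.524
P(T ≤ 28) = Φ(-1.524) ≈ 0.064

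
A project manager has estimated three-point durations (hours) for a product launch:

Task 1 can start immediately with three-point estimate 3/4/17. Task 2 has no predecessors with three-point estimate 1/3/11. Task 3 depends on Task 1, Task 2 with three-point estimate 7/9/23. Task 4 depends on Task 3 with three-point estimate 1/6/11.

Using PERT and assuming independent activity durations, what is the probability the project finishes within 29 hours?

0.937

te_Task 1 = (3 + 4·4 + 17)/6 = 36/6 = 6; σ²_Task 1 = ((17−3)/6)² = 5.444
te_Task 2 = (1 + 4·3 + 11)/6 = 24/6 = 4; σ²_Task 2 = ((11−1)/6)² = 2.778
te_Task 3 = (7 + 4·9 + 23)/6 = 66/6 = 11; σ²_Task 3 = ((23−7)/6)² = 7.111
te_Task 4 = (1 + 4·6 + 11)/6 = 36/6 = 6; σ²_Task 4 = ((11−1)/6)² = 2.778

Forward pass:
ES_Task 1 = 0; EF_Task 1 = 6
ES_Task 2 = 0; EF_Task 2 = 4
ES_Task 3 = max(EF_Task 1=6, EF_Task 2=4) = 6; EF_Task 3 = 6+11 = 17
ES_Task 4 = 17; EF_Task 4 = 17+6 = 23
Expected project duration μ = 23 hours. Critical path: Task 1 → Task 3 → Task 4.

Variance along critical path = 5.444 + 7.111 + 2.778 = 15.333; σ = √15.333 = 3.916 hours.
Z = (29 − 23) / 3.916 = 1.532
P(T ≤ 29) = Φ(1.532) ≈ 0.937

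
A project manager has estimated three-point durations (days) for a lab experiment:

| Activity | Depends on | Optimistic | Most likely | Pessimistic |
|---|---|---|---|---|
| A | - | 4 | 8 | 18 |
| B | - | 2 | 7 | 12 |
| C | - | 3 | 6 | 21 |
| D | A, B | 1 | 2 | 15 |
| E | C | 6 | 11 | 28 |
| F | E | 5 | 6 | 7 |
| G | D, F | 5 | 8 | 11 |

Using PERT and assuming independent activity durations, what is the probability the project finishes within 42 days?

te_A = (4 + 4·8 + 18)/6 = 54/6 = 9; σ²_A = ((18−4)/6)² = 5.444
te_B = (2 + 4·7 + 12)/6 = 42/6 = 7; σ²_B = ((12−2)/6)² = 2.778
te_C = (3 + 4·6 + 21)/6 = 48/6 = 8; σ²_C = ((21−3)/6)² = 9.000
te_D = (1 + 4·2 + 15)/6 = 24/6 = 4; σ²_D = ((15−1)/6)² = 5.444
te_E = (6 + 4·11 + 28)/6 = 78/6 = 13; σ²_E = ((28−6)/6)² = 13.444
te_F = (5 + 4·6 + 7)/6 = 36/6 = 6; σ²_F = ((7−5)/6)² = 0.111
te_G = (5 + 4·8 + 11)/6 = 48/6 = 8; σ²_G = ((11−5)/6)² = 1.000

Forward pass:
ES_A = 0; EF_A = 9
ES_B = 0; EF_B = 7
ES_C = 0; EF_C = 8
ES_D = max(EF_A=9, EF_B=7) = 9; EF_D = 9+4 = 13
ES_E = 8; EF_E = 8+13 = 21
ES_F = 21; EF_F = 21+6 = 27
ES_G = max(EF_D=13, EF_F=27) = 27; EF_G = 27+8 = 35
Expected project duration μ = 35 days. Critical path: C → E → F → G.

Variance along critical path = 9.000 + 13.444 + 0.111 + 1.000 = 23.556; σ = √23.556 = 4.853 days.
Z = (42 − 35) / 4.853 = 1.442
P(T ≤ 42) = Φ(1.442) ≈ 0.925

0.925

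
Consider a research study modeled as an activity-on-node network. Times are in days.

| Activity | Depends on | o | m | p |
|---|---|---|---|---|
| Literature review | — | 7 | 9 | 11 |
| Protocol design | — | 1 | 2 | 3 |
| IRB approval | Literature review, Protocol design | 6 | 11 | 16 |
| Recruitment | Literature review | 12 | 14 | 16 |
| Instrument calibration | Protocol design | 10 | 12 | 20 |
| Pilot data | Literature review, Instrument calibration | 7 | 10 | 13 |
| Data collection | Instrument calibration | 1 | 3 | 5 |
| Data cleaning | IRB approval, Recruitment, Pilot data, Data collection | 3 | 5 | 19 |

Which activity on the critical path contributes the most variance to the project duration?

Data cleaning

te_Literature review = (7 + 4·9 + 11)/6 = 54/6 = 9; σ²_Literature review = ((11−7)/6)² = 0.444
te_Protocol design = (1 + 4·2 + 3)/6 = 12/6 = 2; σ²_Protocol design = ((3−1)/6)² = 0.111
te_IRB approval = (6 + 4·11 + 16)/6 = 66/6 = 11; σ²_IRB approval = ((16−6)/6)² = 2.778
te_Recruitment = (12 + 4·14 + 16)/6 = 84/6 = 14; σ²_Recruitment = ((16−12)/6)² = 0.444
te_Instrument calibration = (10 + 4·12 + 20)/6 = 78/6 = 13; σ²_Instrument calibration = ((20−10)/6)² = 2.778
te_Pilot data = (7 + 4·10 + 13)/6 = 60/6 = 10; σ²_Pilot data = ((13−7)/6)² = 1.000
te_Data collection = (1 + 4·3 + 5)/6 = 18/6 = 3; σ²_Data collection = ((5−1)/6)² = 0.444
te_Data cleaning = (3 + 4·5 + 19)/6 = 42/6 = 7; σ²_Data cleaning = ((19−3)/6)² = 7.111

Forward pass:
ES_Literature review = 0; EF_Literature review = 9
ES_Protocol design = 0; EF_Protocol design = 2
ES_IRB approval = max(EF_Literature review=9, EF_Protocol design=2) = 9; EF_IRB approval = 9+11 = 20
ES_Recruitment = 9; EF_Recruitment = 9+14 = 23
ES_Instrument calibration = 2; EF_Instrument calibration = 2+13 = 15
ES_Pilot data = max(EF_Literature review=9, EF_Instrument calibration=15) = 15; EF_Pilot data = 15+10 = 25
ES_Data collection = 15; EF_Data collection = 15+3 = 18
ES_Data cleaning = max(EF_IRB approval=20, EF_Recruitment=23, EF_Pilot data=25, EF_Data collection=18) = 25; EF_Data cleaning = 25+7 = 32
Expected project duration μ = 32 days. Critical path: Protocol design → Instrument calibration → Pilot data → Data cleaning.

Variances on critical path: σ²_Protocol design=0.111, σ²_Instrument calibration=2.778, σ²_Pilot data=1.000, σ²_Data cleaning=7.111.
Largest is σ²_Data cleaning = 7.111.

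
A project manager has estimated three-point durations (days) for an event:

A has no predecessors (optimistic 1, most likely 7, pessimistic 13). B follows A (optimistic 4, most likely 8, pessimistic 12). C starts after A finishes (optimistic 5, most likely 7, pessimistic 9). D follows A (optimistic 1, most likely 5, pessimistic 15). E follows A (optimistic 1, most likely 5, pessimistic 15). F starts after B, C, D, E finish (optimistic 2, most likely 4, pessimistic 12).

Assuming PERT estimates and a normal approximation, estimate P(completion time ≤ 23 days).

te_A = (1 + 4·7 + 13)/6 = 42/6 = 7; σ²_A = ((13−1)/6)² = 4.000
te_B = (4 + 4·8 + 12)/6 = 48/6 = 8; σ²_B = ((12−4)/6)² = 1.778
te_C = (5 + 4·7 + 9)/6 = 42/6 = 7; σ²_C = ((9−5)/6)² = 0.444
te_D = (1 + 4·5 + 15)/6 = 36/6 = 6; σ²_D = ((15−1)/6)² = 5.444
te_E = (1 + 4·5 + 15)/6 = 36/6 = 6; σ²_E = ((15−1)/6)² = 5.444
te_F = (2 + 4·4 + 12)/6 = 30/6 = 5; σ²_F = ((12−2)/6)² = 2.778

Forward pass:
ES_A = 0; EF_A = 7
ES_B = 7; EF_B = 7+8 = 15
ES_C = 7; EF_C = 7+7 = 14
ES_D = 7; EF_D = 7+6 = 13
ES_E = 7; EF_E = 7+6 = 13
ES_F = max(EF_B=15, EF_C=14, EF_D=13, EF_E=13) = 15; EF_F = 15+5 = 20
Expected project duration μ = 20 days. Critical path: A → B → F.

Variance along critical path = 4.000 + 1.778 + 2.778 = 8.556; σ = √8.556 = 2.925 days.
Z = (23 − 20) / 2.925 = 1.026
P(T ≤ 23) = Φ(1.026) ≈ 0.847

0.847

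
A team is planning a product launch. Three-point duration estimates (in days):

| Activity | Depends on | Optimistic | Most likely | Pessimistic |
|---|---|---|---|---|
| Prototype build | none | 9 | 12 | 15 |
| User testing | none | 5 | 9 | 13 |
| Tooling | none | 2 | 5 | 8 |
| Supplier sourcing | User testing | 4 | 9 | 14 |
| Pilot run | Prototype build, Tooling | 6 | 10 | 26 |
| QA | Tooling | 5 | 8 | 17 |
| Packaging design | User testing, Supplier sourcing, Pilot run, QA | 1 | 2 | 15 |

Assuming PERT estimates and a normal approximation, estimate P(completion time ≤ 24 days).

0.170

te_Prototype build = (9 + 4·12 + 15)/6 = 72/6 = 12; σ²_Prototype build = ((15−9)/6)² = 1.000
te_User testing = (5 + 4·9 + 13)/6 = 54/6 = 9; σ²_User testing = ((13−5)/6)² = 1.778
te_Tooling = (2 + 4·5 + 8)/6 = 30/6 = 5; σ²_Tooling = ((8−2)/6)² = 1.000
te_Supplier sourcing = (4 + 4·9 + 14)/6 = 54/6 = 9; σ²_Supplier sourcing = ((14−4)/6)² = 2.778
te_Pilot run = (6 + 4·10 + 26)/6 = 72/6 = 12; σ²_Pilot run = ((26−6)/6)² = 11.111
te_QA = (5 + 4·8 + 17)/6 = 54/6 = 9; σ²_QA = ((17−5)/6)² = 4.000
te_Packaging design = (1 + 4·2 + 15)/6 = 24/6 = 4; σ²_Packaging design = ((15−1)/6)² = 5.444

Forward pass:
ES_Prototype build = 0; EF_Prototype build = 12
ES_User testing = 0; EF_User testing = 9
ES_Tooling = 0; EF_Tooling = 5
ES_Supplier sourcing = 9; EF_Supplier sourcing = 9+9 = 18
ES_Pilot run = max(EF_Prototype build=12, EF_Tooling=5) = 12; EF_Pilot run = 12+12 = 24
ES_QA = 5; EF_QA = 5+9 = 14
ES_Packaging design = max(EF_User testing=9, EF_Supplier sourcing=18, EF_Pilot run=24, EF_QA=14) = 24; EF_Packaging design = 24+4 = 28
Expected project duration μ = 28 days. Critical path: Prototype build → Pilot run → Packaging design.

Variance along critical path = 1.000 + 11.111 + 5.444 = 17.556; σ = √17.556 = 4.190 days.
Z = (24 − 28) / 4.190 = -0.955
P(T ≤ 24) = Φ(-0.955) ≈ 0.170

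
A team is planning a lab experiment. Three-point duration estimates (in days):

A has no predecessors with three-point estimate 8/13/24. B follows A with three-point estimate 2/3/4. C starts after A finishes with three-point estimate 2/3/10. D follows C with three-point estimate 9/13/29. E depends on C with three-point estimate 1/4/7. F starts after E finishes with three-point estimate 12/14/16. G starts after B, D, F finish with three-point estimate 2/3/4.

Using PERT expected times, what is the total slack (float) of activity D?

te_A = (8 + 4·13 + 24)/6 = 84/6 = 14
te_B = (2 + 4·3 + 4)/6 = 18/6 = 3
te_C = (2 + 4·3 + 10)/6 = 24/6 = 4
te_D = (9 + 4·13 + 29)/6 = 90/6 = 15
te_E = (1 + 4·4 + 7)/6 = 24/6 = 4
te_F = (12 + 4·14 + 16)/6 = 84/6 = 14
te_G = (2 + 4·3 + 4)/6 = 18/6 = 3

Forward pass:
ES_A = 0; EF_A = 14
ES_B = 14; EF_B = 14+3 = 17
ES_C = 14; EF_C = 14+4 = 18
ES_D = 18; EF_D = 18+15 = 33
ES_E = 18; EF_E = 18+4 = 22
ES_F = 22; EF_F = 22+14 = 36
ES_G = max(EF_B=17, EF_D=33, EF_F=36) = 36; EF_G = 36+3 = 39
Expected project duration μ = 39 days. Critical path: A → C → E → F → G.

Backward pass:
LF_G = 39; LS_G = 39−3 = 36
LF_F = LS_G = 36; LS_F = 36−14 = 22
LF_E = LS_F = 22; LS_E = 22−4 = 18
LF_D = LS_G = 36; LS_D = 36−15 = 21
LF_C = min(LS_D=21, LS_E=18) = 18; LS_C = 18−4 = 14
LF_B = LS_G = 36; LS_B = 36−3 = 33
LF_A = min(LS_B=33, LS_C=14) = 14; LS_A = 14−14 = 0
Slack_D = LS_D − ES_D = 21 − 18 = 3

3 days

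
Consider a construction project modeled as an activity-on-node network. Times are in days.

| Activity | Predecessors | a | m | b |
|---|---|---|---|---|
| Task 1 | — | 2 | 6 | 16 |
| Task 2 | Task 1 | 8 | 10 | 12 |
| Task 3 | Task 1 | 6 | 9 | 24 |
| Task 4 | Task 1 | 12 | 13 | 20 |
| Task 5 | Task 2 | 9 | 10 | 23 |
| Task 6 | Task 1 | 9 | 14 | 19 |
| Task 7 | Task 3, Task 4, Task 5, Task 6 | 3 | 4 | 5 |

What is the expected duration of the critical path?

33 days

te_Task 1 = (2 + 4·6 + 16)/6 = 42/6 = 7
te_Task 2 = (8 + 4·10 + 12)/6 = 60/6 = 10
te_Task 3 = (6 + 4·9 + 24)/6 = 66/6 = 11
te_Task 4 = (12 + 4·13 + 20)/6 = 84/6 = 14
te_Task 5 = (9 + 4·10 + 23)/6 = 72/6 = 12
te_Task 6 = (9 + 4·14 + 19)/6 = 84/6 = 14
te_Task 7 = (3 + 4·4 + 5)/6 = 24/6 = 4

Forward pass:
ES_Task 1 = 0; EF_Task 1 = 7
ES_Task 2 = 7; EF_Task 2 = 7+10 = 17
ES_Task 3 = 7; EF_Task 3 = 7+11 = 18
ES_Task 4 = 7; EF_Task 4 = 7+14 = 21
ES_Task 5 = 17; EF_Task 5 = 17+12 = 29
ES_Task 6 = 7; EF_Task 6 = 7+14 = 21
ES_Task 7 = max(EF_Task 3=18, EF_Task 4=21, EF_Task 5=29, EF_Task 6=21) = 29; EF_Task 7 = 29+4 = 33
Expected project duration μ = 33 days. Critical path: Task 1 → Task 2 → Task 5 → Task 7.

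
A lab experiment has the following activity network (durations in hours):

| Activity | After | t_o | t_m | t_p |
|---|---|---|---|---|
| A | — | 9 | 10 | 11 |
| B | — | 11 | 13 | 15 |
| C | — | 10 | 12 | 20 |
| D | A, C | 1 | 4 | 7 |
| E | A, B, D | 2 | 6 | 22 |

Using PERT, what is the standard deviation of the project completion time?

te_A = (9 + 4·10 + 11)/6 = 60/6 = 10; σ²_A = ((11−9)/6)² = 0.111
te_B = (11 + 4·13 + 15)/6 = 78/6 = 13; σ²_B = ((15−11)/6)² = 0.444
te_C = (10 + 4·12 + 20)/6 = 78/6 = 13; σ²_C = ((20−10)/6)² = 2.778
te_D = (1 + 4·4 + 7)/6 = 24/6 = 4; σ²_D = ((7−1)/6)² = 1.000
te_E = (2 + 4·6 + 22)/6 = 48/6 = 8; σ²_E = ((22−2)/6)² = 11.111

Forward pass:
ES_A = 0; EF_A = 10
ES_B = 0; EF_B = 13
ES_C = 0; EF_C = 13
ES_D = max(EF_A=10, EF_C=13) = 13; EF_D = 13+4 = 17
ES_E = max(EF_A=10, EF_B=13, EF_D=17) = 17; EF_E = 17+8 = 25
Expected project duration μ = 25 hours. Critical path: C → D → E.

Variance along critical path = 2.778 + 1.000 + 11.111 = 14.889
σ = √14.889 = 3.859 hours

3.86 hours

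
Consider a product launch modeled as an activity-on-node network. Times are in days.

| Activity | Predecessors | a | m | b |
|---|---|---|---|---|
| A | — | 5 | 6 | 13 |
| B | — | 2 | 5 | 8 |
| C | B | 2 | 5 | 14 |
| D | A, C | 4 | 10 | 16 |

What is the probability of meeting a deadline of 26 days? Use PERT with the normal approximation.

0.952

te_A = (5 + 4·6 + 13)/6 = 42/6 = 7; σ²_A = ((13−5)/6)² = 1.778
te_B = (2 + 4·5 + 8)/6 = 30/6 = 5; σ²_B = ((8−2)/6)² = 1.000
te_C = (2 + 4·5 + 14)/6 = 36/6 = 6; σ²_C = ((14−2)/6)² = 4.000
te_D = (4 + 4·10 + 16)/6 = 60/6 = 10; σ²_D = ((16−4)/6)² = 4.000

Forward pass:
ES_A = 0; EF_A = 7
ES_B = 0; EF_B = 5
ES_C = 5; EF_C = 5+6 = 11
ES_D = max(EF_A=7, EF_C=11) = 11; EF_D = 11+10 = 21
Expected project duration μ = 21 days. Critical path: B → C → D.

Variance along critical path = 1.000 + 4.000 + 4.000 = 9.000; σ = √9.000 = 3.000 days.
Z = (26 − 21) / 3.000 = 1.667
P(T ≤ 26) = Φ(1.667) ≈ 0.952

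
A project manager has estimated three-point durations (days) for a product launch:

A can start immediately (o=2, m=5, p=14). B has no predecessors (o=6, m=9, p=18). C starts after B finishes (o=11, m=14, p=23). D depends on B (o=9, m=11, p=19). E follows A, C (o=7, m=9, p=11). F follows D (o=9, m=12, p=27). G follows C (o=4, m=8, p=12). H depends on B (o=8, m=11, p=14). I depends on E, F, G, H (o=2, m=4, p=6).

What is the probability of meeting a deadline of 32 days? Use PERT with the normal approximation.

0.024

te_A = (2 + 4·5 + 14)/6 = 36/6 = 6; σ²_A = ((14−2)/6)² = 4.000
te_B = (6 + 4·9 + 18)/6 = 60/6 = 10; σ²_B = ((18−6)/6)² = 4.000
te_C = (11 + 4·14 + 23)/6 = 90/6 = 15; σ²_C = ((23−11)/6)² = 4.000
te_D = (9 + 4·11 + 19)/6 = 72/6 = 12; σ²_D = ((19−9)/6)² = 2.778
te_E = (7 + 4·9 + 11)/6 = 54/6 = 9; σ²_E = ((11−7)/6)² = 0.444
te_F = (9 + 4·12 + 27)/6 = 84/6 = 14; σ²_F = ((27−9)/6)² = 9.000
te_G = (4 + 4·8 + 12)/6 = 48/6 = 8; σ²_G = ((12−4)/6)² = 1.778
te_H = (8 + 4·11 + 14)/6 = 66/6 = 11; σ²_H = ((14−8)/6)² = 1.000
te_I = (2 + 4·4 + 6)/6 = 24/6 = 4; σ²_I = ((6−2)/6)² = 0.444

Forward pass:
ES_A = 0; EF_A = 6
ES_B = 0; EF_B = 10
ES_C = 10; EF_C = 10+15 = 25
ES_D = 10; EF_D = 10+12 = 22
ES_E = max(EF_A=6, EF_C=25) = 25; EF_E = 25+9 = 34
ES_F = 22; EF_F = 22+14 = 36
ES_G = 25; EF_G = 25+8 = 33
ES_H = 10; EF_H = 10+11 = 21
ES_I = max(EF_E=34, EF_F=36, EF_G=33, EF_H=21) = 36; EF_I = 36+4 = 40
Expected project duration μ = 40 days. Critical path: B → D → F → I.

Variance along critical path = 4.000 + 2.778 + 9.000 + 0.444 = 16.222; σ = √16.222 = 4.028 days.
Z = (32 − 40) / 4.028 = -1.986
P(T ≤ 32) = Φ(-1.986) ≈ 0.024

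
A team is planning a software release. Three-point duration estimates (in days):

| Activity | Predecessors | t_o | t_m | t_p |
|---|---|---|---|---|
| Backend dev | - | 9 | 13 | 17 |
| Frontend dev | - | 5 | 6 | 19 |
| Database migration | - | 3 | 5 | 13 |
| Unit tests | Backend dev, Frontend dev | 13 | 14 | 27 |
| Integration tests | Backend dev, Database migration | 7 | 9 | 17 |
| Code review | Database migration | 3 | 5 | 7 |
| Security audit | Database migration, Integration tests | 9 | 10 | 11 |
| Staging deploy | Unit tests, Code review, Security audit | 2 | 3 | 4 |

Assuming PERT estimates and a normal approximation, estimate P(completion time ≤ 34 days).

te_Backend dev = (9 + 4·13 + 17)/6 = 78/6 = 13; σ²_Backend dev = ((17−9)/6)² = 1.778
te_Frontend dev = (5 + 4·6 + 19)/6 = 48/6 = 8; σ²_Frontend dev = ((19−5)/6)² = 5.444
te_Database migration = (3 + 4·5 + 13)/6 = 36/6 = 6; σ²_Database migration = ((13−3)/6)² = 2.778
te_Unit tests = (13 + 4·14 + 27)/6 = 96/6 = 16; σ²_Unit tests = ((27−13)/6)² = 5.444
te_Integration tests = (7 + 4·9 + 17)/6 = 60/6 = 10; σ²_Integration tests = ((17−7)/6)² = 2.778
te_Code review = (3 + 4·5 + 7)/6 = 30/6 = 5; σ²_Code review = ((7−3)/6)² = 0.444
te_Security audit = (9 + 4·10 + 11)/6 = 60/6 = 10; σ²_Security audit = ((11−9)/6)² = 0.111
te_Staging deploy = (2 + 4·3 + 4)/6 = 18/6 = 3; σ²_Staging deploy = ((4−2)/6)² = 0.111

Forward pass:
ES_Backend dev = 0; EF_Backend dev = 13
ES_Frontend dev = 0; EF_Frontend dev = 8
ES_Database migration = 0; EF_Database migration = 6
ES_Unit tests = max(EF_Backend dev=13, EF_Frontend dev=8) = 13; EF_Unit tests = 13+16 = 29
ES_Integration tests = max(EF_Backend dev=13, EF_Database migration=6) = 13; EF_Integration tests = 13+10 = 23
ES_Code review = 6; EF_Code review = 6+5 = 11
ES_Security audit = max(EF_Database migration=6, EF_Integration tests=23) = 23; EF_Security audit = 23+10 = 33
ES_Staging deploy = max(EF_Unit tests=29, EF_Code review=11, EF_Security audit=33) = 33; EF_Staging deploy = 33+3 = 36
Expected project duration μ = 36 days. Critical path: Backend dev → Integration tests → Security audit → Staging deploy.

Variance along critical path = 1.778 + 2.778 + 0.111 + 0.111 = 4.778; σ = √4.778 = 2.186 days.
Z = (34 − 36) / 2.186 = -0.915
P(T ≤ 34) = Φ(-0.915) ≈ 0.180

0.180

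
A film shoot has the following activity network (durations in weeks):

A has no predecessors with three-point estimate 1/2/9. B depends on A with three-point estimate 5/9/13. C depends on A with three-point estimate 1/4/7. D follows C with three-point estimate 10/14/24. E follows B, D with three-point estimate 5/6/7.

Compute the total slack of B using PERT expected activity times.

10 weeks

te_A = (1 + 4·2 + 9)/6 = 18/6 = 3
te_B = (5 + 4·9 + 13)/6 = 54/6 = 9
te_C = (1 + 4·4 + 7)/6 = 24/6 = 4
te_D = (10 + 4·14 + 24)/6 = 90/6 = 15
te_E = (5 + 4·6 + 7)/6 = 36/6 = 6

Forward pass:
ES_A = 0; EF_A = 3
ES_B = 3; EF_B = 3+9 = 12
ES_C = 3; EF_C = 3+4 = 7
ES_D = 7; EF_D = 7+15 = 22
ES_E = max(EF_B=12, EF_D=22) = 22; EF_E = 22+6 = 28
Expected project duration μ = 28 weeks. Critical path: A → C → D → E.

Backward pass:
LF_E = 28; LS_E = 28−6 = 22
LF_D = LS_E = 22; LS_D = 22−15 = 7
LF_C = LS_D = 7; LS_C = 7−4 = 3
LF_B = LS_E = 22; LS_B = 22−9 = 13
LF_A = min(LS_B=13, LS_C=3) = 3; LS_A = 3−3 = 0
Slack_B = LS_B − ES_B = 13 − 3 = 10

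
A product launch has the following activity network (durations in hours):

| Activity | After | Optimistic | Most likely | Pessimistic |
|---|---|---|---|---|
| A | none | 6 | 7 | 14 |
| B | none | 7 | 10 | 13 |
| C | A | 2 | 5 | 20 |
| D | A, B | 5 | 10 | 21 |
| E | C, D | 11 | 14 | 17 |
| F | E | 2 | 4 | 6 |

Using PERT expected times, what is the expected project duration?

39 hours

te_A = (6 + 4·7 + 14)/6 = 48/6 = 8
te_B = (7 + 4·10 + 13)/6 = 60/6 = 10
te_C = (2 + 4·5 + 20)/6 = 42/6 = 7
te_D = (5 + 4·10 + 21)/6 = 66/6 = 11
te_E = (11 + 4·14 + 17)/6 = 84/6 = 14
te_F = (2 + 4·4 + 6)/6 = 24/6 = 4

Forward pass:
ES_A = 0; EF_A = 8
ES_B = 0; EF_B = 10
ES_C = 8; EF_C = 8+7 = 15
ES_D = max(EF_A=8, EF_B=10) = 10; EF_D = 10+11 = 21
ES_E = max(EF_C=15, EF_D=21) = 21; EF_E = 21+14 = 35
ES_F = 35; EF_F = 35+4 = 39
Expected project duration μ = 39 hours. Critical path: B → D → E → F.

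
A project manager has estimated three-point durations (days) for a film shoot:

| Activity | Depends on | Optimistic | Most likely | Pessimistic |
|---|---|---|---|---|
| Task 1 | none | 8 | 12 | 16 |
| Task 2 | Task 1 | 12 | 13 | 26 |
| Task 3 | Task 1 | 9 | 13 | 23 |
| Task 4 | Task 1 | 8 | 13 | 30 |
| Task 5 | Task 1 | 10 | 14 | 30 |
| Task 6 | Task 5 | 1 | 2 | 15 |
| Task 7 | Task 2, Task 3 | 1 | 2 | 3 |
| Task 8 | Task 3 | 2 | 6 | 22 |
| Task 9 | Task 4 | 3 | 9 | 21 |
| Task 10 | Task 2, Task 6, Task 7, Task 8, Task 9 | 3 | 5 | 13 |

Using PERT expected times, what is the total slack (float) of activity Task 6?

te_Task 1 = (8 + 4·12 + 16)/6 = 72/6 = 12
te_Task 2 = (12 + 4·13 + 26)/6 = 90/6 = 15
te_Task 3 = (9 + 4·13 + 23)/6 = 84/6 = 14
te_Task 4 = (8 + 4·13 + 30)/6 = 90/6 = 15
te_Task 5 = (10 + 4·14 + 30)/6 = 96/6 = 16
te_Task 6 = (1 + 4·2 + 15)/6 = 24/6 = 4
te_Task 7 = (1 + 4·2 + 3)/6 = 12/6 = 2
te_Task 8 = (2 + 4·6 + 22)/6 = 48/6 = 8
te_Task 9 = (3 + 4·9 + 21)/6 = 60/6 = 10
te_Task 10 = (3 + 4·5 + 13)/6 = 36/6 = 6

Forward pass:
ES_Task 1 = 0; EF_Task 1 = 12
ES_Task 2 = 12; EF_Task 2 = 12+15 = 27
ES_Task 3 = 12; EF_Task 3 = 12+14 = 26
ES_Task 4 = 12; EF_Task 4 = 12+15 = 27
ES_Task 5 = 12; EF_Task 5 = 12+16 = 28
ES_Task 6 = 28; EF_Task 6 = 28+4 = 32
ES_Task 7 = max(EF_Task 2=27, EF_Task 3=26) = 27; EF_Task 7 = 27+2 = 29
ES_Task 8 = 26; EF_Task 8 = 26+8 = 34
ES_Task 9 = 27; EF_Task 9 = 27+10 = 37
ES_Task 10 = max(EF_Task 2=27, EF_Task 6=32, EF_Task 7=29, EF_Task 8=34, EF_Task 9=37) = 37; EF_Task 10 = 37+6 = 43
Expected project duration μ = 43 days. Critical path: Task 1 → Task 4 → Task 9 → Task 10.

Backward pass:
LF_Task 10 = 43; LS_Task 10 = 43−6 = 37
LF_Task 9 = LS_Task 10 = 37; LS_Task 9 = 37−10 = 27
LF_Task 8 = LS_Task 10 = 37; LS_Task 8 = 37−8 = 29
LF_Task 7 = LS_Task 10 = 37; LS_Task 7 = 37−2 = 35
LF_Task 6 = LS_Task 10 = 37; LS_Task 6 = 37−4 = 33
LF_Task 5 = LS_Task 6 = 33; LS_Task 5 = 33−16 = 17
LF_Task 4 = LS_Task 9 = 27; LS_Task 4 = 27−15 = 12
LF_Task 3 = min(LS_Task 7=35, LS_Task 8=29) = 29; LS_Task 3 = 29−14 = 15
LF_Task 2 = min(LS_Task 7=35, LS_Task 10=37) = 35; LS_Task 2 = 35−15 = 20
LF_Task 1 = min(LS_Task 2=20, LS_Task 3=15, LS_Task 4=12, LS_Task 5=17) = 12; LS_Task 1 = 12−12 = 0
Slack_Task 6 = LS_Task 6 − ES_Task 6 = 33 − 28 = 5

5 days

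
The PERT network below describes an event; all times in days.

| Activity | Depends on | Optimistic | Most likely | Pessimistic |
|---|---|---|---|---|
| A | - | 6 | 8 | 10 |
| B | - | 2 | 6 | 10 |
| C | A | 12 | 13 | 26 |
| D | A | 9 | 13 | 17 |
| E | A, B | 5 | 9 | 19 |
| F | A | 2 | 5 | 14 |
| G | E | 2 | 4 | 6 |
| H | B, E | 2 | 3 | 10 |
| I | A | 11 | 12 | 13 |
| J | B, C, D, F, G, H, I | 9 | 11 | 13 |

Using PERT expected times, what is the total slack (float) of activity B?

3 days

te_A = (6 + 4·8 + 10)/6 = 48/6 = 8
te_B = (2 + 4·6 + 10)/6 = 36/6 = 6
te_C = (12 + 4·13 + 26)/6 = 90/6 = 15
te_D = (9 + 4·13 + 17)/6 = 78/6 = 13
te_E = (5 + 4·9 + 19)/6 = 60/6 = 10
te_F = (2 + 4·5 + 14)/6 = 36/6 = 6
te_G = (2 + 4·4 + 6)/6 = 24/6 = 4
te_H = (2 + 4·3 + 10)/6 = 24/6 = 4
te_I = (11 + 4·12 + 13)/6 = 72/6 = 12
te_J = (9 + 4·11 + 13)/6 = 66/6 = 11

Forward pass:
ES_A = 0; EF_A = 8
ES_B = 0; EF_B = 6
ES_C = 8; EF_C = 8+15 = 23
ES_D = 8; EF_D = 8+13 = 21
ES_E = max(EF_A=8, EF_B=6) = 8; EF_E = 8+10 = 18
ES_F = 8; EF_F = 8+6 = 14
ES_G = 18; EF_G = 18+4 = 22
ES_H = max(EF_B=6, EF_E=18) = 18; EF_H = 18+4 = 22
ES_I = 8; EF_I = 8+12 = 20
ES_J = max(EF_B=6, EF_C=23, EF_D=21, EF_F=14, EF_G=22, EF_H=22, EF_I=20) = 23; EF_J = 23+11 = 34
Expected project duration μ = 34 days. Critical path: A → C → J.

Backward pass:
LF_J = 34; LS_J = 34−11 = 23
LF_I = LS_J = 23; LS_I = 23−12 = 11
LF_H = LS_J = 23; LS_H = 23−4 = 19
LF_G = LS_J = 23; LS_G = 23−4 = 19
LF_F = LS_J = 23; LS_F = 23−6 = 17
LF_E = min(LS_G=19, LS_H=19) = 19; LS_E = 19−10 = 9
LF_D = LS_J = 23; LS_D = 23−13 = 10
LF_C = LS_J = 23; LS_C = 23−15 = 8
LF_B = min(LS_E=9, LS_H=19, LS_J=23) = 9; LS_B = 9−6 = 3
LF_A = min(LS_C=8, LS_D=10, LS_E=9, LS_F=17, LS_I=11) = 8; LS_A = 8−8 = 0
Slack_B = LS_B − ES_B = 3 − 0 = 3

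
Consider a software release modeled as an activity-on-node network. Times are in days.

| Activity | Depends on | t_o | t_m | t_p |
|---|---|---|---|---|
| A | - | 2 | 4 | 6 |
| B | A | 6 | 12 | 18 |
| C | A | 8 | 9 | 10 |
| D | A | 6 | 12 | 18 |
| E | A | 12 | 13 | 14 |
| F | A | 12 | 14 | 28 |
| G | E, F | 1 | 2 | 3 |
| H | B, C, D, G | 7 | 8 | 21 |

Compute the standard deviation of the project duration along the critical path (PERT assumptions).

3.62 days

te_A = (2 + 4·4 + 6)/6 = 24/6 = 4; σ²_A = ((6−2)/6)² = 0.444
te_B = (6 + 4·12 + 18)/6 = 72/6 = 12; σ²_B = ((18−6)/6)² = 4.000
te_C = (8 + 4·9 + 10)/6 = 54/6 = 9; σ²_C = ((10−8)/6)² = 0.111
te_D = (6 + 4·12 + 18)/6 = 72/6 = 12; σ²_D = ((18−6)/6)² = 4.000
te_E = (12 + 4·13 + 14)/6 = 78/6 = 13; σ²_E = ((14−12)/6)² = 0.111
te_F = (12 + 4·14 + 28)/6 = 96/6 = 16; σ²_F = ((28−12)/6)² = 7.111
te_G = (1 + 4·2 + 3)/6 = 12/6 = 2; σ²_G = ((3−1)/6)² = 0.111
te_H = (7 + 4·8 + 21)/6 = 60/6 = 10; σ²_H = ((21−7)/6)² = 5.444

Forward pass:
ES_A = 0; EF_A = 4
ES_B = 4; EF_B = 4+12 = 16
ES_C = 4; EF_C = 4+9 = 13
ES_D = 4; EF_D = 4+12 = 16
ES_E = 4; EF_E = 4+13 = 17
ES_F = 4; EF_F = 4+16 = 20
ES_G = max(EF_E=17, EF_F=20) = 20; EF_G = 20+2 = 22
ES_H = max(EF_B=16, EF_C=13, EF_D=16, EF_G=22) = 22; EF_H = 22+10 = 32
Expected project duration μ = 32 days. Critical path: A → F → G → H.

Variance along critical path = 0.444 + 7.111 + 0.111 + 5.444 = 13.111
σ = √13.111 = 3.621 days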